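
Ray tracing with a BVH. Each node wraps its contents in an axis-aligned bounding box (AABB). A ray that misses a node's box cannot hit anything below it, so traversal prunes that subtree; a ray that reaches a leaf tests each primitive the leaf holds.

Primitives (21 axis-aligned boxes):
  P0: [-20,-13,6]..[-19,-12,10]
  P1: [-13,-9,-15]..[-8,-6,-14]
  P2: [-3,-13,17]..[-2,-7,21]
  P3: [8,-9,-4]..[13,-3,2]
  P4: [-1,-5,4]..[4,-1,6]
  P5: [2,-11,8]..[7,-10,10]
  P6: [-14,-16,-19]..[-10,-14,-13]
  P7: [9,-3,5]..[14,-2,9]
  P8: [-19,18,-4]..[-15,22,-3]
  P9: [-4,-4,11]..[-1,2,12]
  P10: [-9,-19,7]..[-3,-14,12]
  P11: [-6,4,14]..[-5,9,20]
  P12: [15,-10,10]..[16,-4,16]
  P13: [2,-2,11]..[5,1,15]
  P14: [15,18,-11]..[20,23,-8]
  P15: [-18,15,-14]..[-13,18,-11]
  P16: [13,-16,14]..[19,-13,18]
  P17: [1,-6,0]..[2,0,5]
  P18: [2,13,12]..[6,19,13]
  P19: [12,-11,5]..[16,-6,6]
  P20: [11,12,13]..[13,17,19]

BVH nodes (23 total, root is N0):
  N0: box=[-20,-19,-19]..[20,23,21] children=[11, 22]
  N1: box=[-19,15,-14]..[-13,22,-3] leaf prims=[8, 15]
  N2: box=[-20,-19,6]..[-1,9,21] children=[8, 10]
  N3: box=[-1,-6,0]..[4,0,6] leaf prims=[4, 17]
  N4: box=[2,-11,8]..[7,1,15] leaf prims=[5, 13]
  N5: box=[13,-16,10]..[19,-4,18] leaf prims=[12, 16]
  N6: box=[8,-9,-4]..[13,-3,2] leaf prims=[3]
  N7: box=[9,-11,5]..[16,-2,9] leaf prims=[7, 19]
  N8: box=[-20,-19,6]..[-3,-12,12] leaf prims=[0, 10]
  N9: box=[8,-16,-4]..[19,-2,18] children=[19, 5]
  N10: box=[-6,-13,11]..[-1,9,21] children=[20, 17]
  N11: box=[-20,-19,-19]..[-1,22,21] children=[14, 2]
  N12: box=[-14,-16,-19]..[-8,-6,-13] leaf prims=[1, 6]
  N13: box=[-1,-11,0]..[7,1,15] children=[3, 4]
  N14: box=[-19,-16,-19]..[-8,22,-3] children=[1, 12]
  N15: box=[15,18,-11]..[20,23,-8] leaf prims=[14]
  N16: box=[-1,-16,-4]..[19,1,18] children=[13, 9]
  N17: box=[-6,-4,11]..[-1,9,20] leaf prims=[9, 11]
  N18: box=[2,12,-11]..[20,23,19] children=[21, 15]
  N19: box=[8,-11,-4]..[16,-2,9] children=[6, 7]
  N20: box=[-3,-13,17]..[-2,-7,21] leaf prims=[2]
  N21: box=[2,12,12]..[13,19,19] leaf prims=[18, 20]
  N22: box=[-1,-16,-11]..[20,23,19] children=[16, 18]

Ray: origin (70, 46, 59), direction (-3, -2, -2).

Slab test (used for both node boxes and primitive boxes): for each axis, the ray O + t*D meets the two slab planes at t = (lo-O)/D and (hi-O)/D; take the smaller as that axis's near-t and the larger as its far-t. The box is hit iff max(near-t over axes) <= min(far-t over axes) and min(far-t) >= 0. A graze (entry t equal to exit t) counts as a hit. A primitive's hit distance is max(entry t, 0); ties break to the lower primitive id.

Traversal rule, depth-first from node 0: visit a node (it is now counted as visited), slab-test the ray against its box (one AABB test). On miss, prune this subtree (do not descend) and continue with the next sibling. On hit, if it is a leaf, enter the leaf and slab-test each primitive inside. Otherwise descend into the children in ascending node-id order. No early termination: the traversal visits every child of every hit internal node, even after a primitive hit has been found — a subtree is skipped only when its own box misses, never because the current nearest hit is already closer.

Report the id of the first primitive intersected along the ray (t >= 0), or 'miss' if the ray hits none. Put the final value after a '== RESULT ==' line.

Trace the traversal:
N0 x:[50/3,30] y:[23/2,65/2] z:[19,39] -> hit [19,30], descend [11, 22]
  N11 x:[71/3,30] y:[12,65/2] z:[19,39] -> hit [71/3,30], descend [2, 14]
    N2 x:[71/3,30] y:[37/2,65/2] z:[19,53/2] -> hit [71/3,53/2], descend [8, 10]
      N8 x:[73/3,30] y:[29,65/2] z:[47/2,53/2] -> miss, prune
      N10 x:[71/3,76/3] y:[37/2,59/2] z:[19,24] -> hit [71/3,24], descend [17, 20]
        N17 x:[71/3,76/3] y:[37/2,25] z:[39/2,24] -> hit [71/3,24] leaf, test {P9@t=71/3, P11(miss)}
        N20 x:[24,73/3] y:[53/2,59/2] z:[19,21] -> miss, prune
    N14 x:[26,89/3] y:[12,31] z:[31,39] -> miss, prune
  N22 x:[50/3,71/3] y:[23/2,31] z:[20,35] -> hit [20,71/3], descend [16, 18]
    N16 x:[17,71/3] y:[45/2,31] z:[41/2,63/2] -> hit [45/2,71/3], descend [9, 13]
      N9 x:[17,62/3] y:[24,31] z:[41/2,63/2] -> miss, prune
      N13 x:[21,71/3] y:[45/2,57/2] z:[22,59/2] -> hit [45/2,71/3], descend [3, 4]
        N3 x:[22,71/3] y:[23,26] z:[53/2,59/2] -> miss, prune
        N4 x:[21,68/3] y:[45/2,57/2] z:[22,51/2] -> hit [45/2,68/3] leaf, test {P5(miss), P13@t=45/2}
    N18 x:[50/3,68/3] y:[23/2,17] z:[20,35] -> miss, prune

15 AABB tests over nodes [0, 11, 2, 8, 10, 17, 20, 14, 22, 16, 9, 13, 3, 4, 18]; 2 leaves entered; closest P13.

== RESULT ==
13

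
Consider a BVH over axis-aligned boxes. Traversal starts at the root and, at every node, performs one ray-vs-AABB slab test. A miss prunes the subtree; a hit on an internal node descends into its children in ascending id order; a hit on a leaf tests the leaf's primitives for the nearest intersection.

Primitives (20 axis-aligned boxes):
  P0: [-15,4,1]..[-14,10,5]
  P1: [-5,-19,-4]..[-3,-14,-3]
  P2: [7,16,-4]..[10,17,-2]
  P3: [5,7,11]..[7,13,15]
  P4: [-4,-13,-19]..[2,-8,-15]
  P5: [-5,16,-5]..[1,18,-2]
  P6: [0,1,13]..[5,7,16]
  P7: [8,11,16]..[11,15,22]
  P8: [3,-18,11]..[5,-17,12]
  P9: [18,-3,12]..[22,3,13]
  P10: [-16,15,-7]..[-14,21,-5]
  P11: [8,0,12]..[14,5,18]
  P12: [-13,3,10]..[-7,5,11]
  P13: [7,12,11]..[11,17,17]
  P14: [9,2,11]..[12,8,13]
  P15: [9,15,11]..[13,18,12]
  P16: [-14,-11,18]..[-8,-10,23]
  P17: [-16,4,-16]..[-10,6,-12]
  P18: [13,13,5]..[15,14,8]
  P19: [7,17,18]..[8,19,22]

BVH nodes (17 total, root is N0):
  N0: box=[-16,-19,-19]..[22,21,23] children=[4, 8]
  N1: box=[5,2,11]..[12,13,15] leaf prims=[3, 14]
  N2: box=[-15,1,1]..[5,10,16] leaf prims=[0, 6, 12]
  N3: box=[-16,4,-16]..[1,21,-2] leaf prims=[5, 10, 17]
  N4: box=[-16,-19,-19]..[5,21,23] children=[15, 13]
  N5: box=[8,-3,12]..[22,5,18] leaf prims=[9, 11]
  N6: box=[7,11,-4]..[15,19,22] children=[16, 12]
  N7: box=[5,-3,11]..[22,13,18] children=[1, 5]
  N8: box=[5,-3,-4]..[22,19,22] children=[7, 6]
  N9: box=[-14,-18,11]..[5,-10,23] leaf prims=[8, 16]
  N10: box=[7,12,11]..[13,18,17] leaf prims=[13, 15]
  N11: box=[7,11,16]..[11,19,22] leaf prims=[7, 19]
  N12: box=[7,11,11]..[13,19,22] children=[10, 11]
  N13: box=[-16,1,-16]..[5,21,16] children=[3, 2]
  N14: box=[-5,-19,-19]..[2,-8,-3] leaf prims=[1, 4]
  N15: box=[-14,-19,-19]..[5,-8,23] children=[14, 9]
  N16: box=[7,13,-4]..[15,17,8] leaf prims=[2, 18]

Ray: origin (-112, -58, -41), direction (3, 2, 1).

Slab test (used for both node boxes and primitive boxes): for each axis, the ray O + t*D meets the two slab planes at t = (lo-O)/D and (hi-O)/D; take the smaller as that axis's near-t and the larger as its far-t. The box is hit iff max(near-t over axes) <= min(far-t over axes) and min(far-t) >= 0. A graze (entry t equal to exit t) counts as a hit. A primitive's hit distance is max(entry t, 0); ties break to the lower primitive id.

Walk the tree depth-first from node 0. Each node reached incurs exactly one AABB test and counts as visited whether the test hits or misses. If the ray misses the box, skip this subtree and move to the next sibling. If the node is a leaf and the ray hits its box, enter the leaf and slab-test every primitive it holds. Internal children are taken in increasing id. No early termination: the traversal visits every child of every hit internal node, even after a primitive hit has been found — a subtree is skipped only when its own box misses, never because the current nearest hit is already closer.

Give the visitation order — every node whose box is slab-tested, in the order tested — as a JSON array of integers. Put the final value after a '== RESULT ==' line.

Traverse from the root:
N0 x:[32,134/3] y:[39/2,79/2] z:[22,64] -> hit [32,79/2], descend [4, 8]
  N4 x:[32,39] y:[39/2,79/2] z:[22,64] -> hit [32,39], descend [13, 15]
    N13 x:[32,39] y:[59/2,79/2] z:[25,57] -> hit [32,39], descend [2, 3]
      N2 x:[97/3,39] y:[59/2,34] z:[42,57] -> miss, prune
      N3 x:[32,113/3] y:[31,79/2] z:[25,39] -> hit [32,113/3] leaf, test {P5@t=37, P10(miss), P17(miss)}
    N15 x:[98/3,39] y:[39/2,25] z:[22,64] -> miss, prune
  N8 x:[39,134/3] y:[55/2,77/2] z:[37,63] -> miss, prune

order=[0, 4, 13, 2, 3, 15, 8]  |boxes|=7  |leaves|=1  hit=P5

== RESULT ==
[0, 4, 13, 2, 3, 15, 8]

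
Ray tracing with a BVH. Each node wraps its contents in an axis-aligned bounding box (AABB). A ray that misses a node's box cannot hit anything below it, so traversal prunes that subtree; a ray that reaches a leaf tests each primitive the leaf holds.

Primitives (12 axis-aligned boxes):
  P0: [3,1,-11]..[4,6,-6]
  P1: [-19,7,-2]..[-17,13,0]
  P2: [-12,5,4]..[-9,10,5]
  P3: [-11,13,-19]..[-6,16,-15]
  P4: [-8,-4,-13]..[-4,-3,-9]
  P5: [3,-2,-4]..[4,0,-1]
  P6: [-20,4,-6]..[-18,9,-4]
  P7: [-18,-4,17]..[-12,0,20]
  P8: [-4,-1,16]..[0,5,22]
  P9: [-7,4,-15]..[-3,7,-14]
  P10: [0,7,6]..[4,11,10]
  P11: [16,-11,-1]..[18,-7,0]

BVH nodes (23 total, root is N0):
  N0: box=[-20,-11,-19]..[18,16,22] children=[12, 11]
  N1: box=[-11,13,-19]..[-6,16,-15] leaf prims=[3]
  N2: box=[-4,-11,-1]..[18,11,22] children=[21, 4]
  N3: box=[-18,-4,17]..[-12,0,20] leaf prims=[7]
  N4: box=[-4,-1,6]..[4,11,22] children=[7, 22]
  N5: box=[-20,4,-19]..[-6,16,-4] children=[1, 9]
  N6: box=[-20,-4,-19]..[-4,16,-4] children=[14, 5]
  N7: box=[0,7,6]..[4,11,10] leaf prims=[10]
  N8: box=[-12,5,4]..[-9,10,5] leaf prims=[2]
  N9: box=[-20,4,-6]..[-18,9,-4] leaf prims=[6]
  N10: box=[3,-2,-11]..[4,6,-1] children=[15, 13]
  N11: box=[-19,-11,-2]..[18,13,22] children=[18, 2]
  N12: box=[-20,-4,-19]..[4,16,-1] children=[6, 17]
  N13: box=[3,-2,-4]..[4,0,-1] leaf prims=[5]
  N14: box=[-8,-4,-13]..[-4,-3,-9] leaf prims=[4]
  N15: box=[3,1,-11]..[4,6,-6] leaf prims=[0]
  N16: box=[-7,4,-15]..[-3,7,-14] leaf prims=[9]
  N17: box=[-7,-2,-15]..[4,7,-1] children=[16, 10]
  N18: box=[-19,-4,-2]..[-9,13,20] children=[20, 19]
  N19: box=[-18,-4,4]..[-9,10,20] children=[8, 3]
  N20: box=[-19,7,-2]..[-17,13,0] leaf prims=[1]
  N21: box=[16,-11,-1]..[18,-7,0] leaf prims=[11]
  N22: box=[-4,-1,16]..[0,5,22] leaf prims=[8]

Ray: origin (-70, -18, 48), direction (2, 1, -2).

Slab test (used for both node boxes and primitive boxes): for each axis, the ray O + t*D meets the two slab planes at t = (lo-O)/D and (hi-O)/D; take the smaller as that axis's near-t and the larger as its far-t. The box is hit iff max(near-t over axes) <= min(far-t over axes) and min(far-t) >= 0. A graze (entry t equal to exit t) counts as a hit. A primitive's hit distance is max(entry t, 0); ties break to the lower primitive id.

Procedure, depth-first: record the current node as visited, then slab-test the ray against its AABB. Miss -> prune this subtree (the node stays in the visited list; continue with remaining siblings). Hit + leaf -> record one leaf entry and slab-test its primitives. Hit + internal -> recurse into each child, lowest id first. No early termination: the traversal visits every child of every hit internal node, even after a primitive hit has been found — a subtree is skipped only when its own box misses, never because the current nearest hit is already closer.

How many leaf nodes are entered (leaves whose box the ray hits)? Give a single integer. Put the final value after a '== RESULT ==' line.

Walk:
N0 x:[25,44] y:[7,34] z:[13,67/2] -> hit [25,67/2], descend [11, 12]
  N11 x:[51/2,44] y:[7,31] z:[13,25] -> miss, prune
  N12 x:[25,37] y:[14,34] z:[49/2,67/2] -> hit [25,67/2], descend [6, 17]
    N6 x:[25,33] y:[14,34] z:[26,67/2] -> hit [26,33], descend [5, 14]
      N5 x:[25,32] y:[22,34] z:[26,67/2] -> hit [26,32], descend [1, 9]
        N1 x:[59/2,32] y:[31,34] z:[63/2,67/2] -> hit [63/2,32] leaf, test {P3@t=63/2}
        N9 x:[25,26] y:[22,27] z:[26,27] -> hit [26,26] leaf, test {P6@t=26}
      N14 x:[31,33] y:[14,15] z:[57/2,61/2] -> miss, prune
    N17 x:[63/2,37] y:[16,25] z:[49/2,63/2] -> miss, prune

order=[0, 11, 12, 6, 5, 1, 9, 14, 17]  |boxes|=9  |leaves|=2  hit=P6

== RESULT ==
2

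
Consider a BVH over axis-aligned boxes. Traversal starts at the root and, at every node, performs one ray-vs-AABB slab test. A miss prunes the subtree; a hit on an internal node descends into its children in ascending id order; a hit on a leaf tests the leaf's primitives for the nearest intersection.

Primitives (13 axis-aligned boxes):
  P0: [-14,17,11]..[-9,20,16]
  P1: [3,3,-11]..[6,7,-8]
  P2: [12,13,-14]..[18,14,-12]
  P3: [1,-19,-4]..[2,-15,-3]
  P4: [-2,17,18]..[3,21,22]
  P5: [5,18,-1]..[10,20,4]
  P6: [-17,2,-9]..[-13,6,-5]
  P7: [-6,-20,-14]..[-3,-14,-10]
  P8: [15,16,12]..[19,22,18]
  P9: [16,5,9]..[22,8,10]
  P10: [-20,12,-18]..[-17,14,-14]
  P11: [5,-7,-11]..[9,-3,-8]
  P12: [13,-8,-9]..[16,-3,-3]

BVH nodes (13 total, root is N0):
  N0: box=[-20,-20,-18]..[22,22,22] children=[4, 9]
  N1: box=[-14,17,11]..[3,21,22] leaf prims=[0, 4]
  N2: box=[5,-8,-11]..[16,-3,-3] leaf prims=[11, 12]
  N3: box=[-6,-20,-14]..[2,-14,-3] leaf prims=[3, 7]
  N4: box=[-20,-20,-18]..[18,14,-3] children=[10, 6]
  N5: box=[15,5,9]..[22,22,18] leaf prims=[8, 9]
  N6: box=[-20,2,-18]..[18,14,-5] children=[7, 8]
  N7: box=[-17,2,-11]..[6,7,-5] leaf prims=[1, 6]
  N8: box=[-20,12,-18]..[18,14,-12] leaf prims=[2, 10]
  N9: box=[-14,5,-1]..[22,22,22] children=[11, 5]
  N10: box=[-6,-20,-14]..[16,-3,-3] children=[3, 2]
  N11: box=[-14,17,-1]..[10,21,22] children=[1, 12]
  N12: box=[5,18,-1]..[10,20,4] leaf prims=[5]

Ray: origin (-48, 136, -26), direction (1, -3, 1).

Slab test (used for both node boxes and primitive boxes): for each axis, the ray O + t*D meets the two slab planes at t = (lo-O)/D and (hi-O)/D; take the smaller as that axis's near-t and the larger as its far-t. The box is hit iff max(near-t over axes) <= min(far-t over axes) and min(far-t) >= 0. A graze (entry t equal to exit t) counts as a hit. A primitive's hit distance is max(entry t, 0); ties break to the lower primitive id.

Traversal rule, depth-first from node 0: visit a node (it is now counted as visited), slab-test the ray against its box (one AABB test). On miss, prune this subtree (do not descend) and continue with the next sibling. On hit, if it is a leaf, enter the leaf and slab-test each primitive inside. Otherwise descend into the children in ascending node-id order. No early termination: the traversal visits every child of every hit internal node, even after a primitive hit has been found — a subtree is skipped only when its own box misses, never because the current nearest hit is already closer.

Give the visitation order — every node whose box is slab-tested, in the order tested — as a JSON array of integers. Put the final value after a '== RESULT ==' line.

Trace the traversal:
N0 x:[28,70] y:[38,52] z:[8,48] -> hit [38,48], descend [4, 9]
  N4 x:[28,66] y:[122/3,52] z:[8,23] -> miss, prune
  N9 x:[34,70] y:[38,131/3] z:[25,48] -> hit [38,131/3], descend [5, 11]
    N5 x:[63,70] y:[38,131/3] z:[35,44] -> miss, prune
    N11 x:[34,58] y:[115/3,119/3] z:[25,48] -> hit [115/3,119/3], descend [1, 12]
      N1 x:[34,51] y:[115/3,119/3] z:[37,48] -> hit [115/3,119/3] leaf, test {P0@t=116/3, P4(miss)}
      N12 x:[53,58] y:[116/3,118/3] z:[25,30] -> miss, prune

7 AABB tests over nodes [0, 4, 9, 5, 11, 1, 12]; 1 leaf entered; closest P0.

== RESULT ==
[0, 4, 9, 5, 11, 1, 12]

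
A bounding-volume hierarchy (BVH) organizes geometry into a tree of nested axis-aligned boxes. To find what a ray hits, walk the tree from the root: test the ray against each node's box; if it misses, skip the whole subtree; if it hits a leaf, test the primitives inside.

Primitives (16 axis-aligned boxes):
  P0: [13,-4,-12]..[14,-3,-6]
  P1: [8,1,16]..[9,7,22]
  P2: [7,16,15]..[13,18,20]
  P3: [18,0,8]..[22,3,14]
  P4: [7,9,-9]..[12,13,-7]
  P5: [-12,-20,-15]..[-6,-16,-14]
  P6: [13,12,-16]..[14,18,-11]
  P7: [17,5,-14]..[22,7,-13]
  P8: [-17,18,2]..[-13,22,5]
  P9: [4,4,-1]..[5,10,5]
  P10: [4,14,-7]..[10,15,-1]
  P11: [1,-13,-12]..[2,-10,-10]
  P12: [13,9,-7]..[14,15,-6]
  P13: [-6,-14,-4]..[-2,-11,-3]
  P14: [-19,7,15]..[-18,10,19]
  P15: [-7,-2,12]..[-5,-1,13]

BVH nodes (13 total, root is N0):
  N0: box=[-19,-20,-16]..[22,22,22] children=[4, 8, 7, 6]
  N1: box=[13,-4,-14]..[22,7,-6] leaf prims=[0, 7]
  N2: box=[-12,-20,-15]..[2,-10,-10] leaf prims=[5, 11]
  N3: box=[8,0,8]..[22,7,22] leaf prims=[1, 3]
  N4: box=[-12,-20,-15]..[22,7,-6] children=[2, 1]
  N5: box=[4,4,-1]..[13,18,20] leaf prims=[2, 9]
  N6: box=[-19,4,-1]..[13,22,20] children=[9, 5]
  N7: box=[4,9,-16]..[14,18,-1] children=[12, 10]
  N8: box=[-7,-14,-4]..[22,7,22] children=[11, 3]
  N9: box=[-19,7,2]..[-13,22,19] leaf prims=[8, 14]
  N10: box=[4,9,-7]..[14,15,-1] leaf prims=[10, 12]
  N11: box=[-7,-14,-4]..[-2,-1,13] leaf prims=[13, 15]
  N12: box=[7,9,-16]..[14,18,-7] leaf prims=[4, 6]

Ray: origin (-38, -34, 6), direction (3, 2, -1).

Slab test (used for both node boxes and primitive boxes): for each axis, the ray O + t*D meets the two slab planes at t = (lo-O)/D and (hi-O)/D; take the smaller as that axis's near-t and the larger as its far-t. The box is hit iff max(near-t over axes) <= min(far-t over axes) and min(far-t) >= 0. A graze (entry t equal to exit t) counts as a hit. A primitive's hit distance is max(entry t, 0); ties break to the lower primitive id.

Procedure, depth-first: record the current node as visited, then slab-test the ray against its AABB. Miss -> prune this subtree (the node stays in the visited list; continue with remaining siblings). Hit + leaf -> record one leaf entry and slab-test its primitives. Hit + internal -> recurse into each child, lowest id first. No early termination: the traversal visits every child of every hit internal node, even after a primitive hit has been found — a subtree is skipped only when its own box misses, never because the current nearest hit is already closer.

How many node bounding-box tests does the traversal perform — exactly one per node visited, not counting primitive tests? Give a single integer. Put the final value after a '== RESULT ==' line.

Walk:
N0 x:[19/3,20] y:[7,28] z:[-16,22] -> hit [7,20], descend [4, 6, 7, 8]
  N4 x:[26/3,20] y:[7,41/2] z:[12,21] -> hit [12,20], descend [1, 2]
    N1 x:[17,20] y:[15,41/2] z:[12,20] -> hit [17,20] leaf, test {P0(miss), P7@t=39/2}
    N2 x:[26/3,40/3] y:[7,12] z:[16,21] -> miss, prune
  N6 x:[19/3,17] y:[19,28] z:[-14,7] -> miss, prune
  N7 x:[14,52/3] y:[43/2,26] z:[7,22] -> miss, prune
  N8 x:[31/3,20] y:[10,41/2] z:[-16,10] -> miss, prune

7 AABB tests over nodes [0, 4, 1, 2, 6, 7, 8]; 1 leaf entered; closest P7.

== RESULT ==
7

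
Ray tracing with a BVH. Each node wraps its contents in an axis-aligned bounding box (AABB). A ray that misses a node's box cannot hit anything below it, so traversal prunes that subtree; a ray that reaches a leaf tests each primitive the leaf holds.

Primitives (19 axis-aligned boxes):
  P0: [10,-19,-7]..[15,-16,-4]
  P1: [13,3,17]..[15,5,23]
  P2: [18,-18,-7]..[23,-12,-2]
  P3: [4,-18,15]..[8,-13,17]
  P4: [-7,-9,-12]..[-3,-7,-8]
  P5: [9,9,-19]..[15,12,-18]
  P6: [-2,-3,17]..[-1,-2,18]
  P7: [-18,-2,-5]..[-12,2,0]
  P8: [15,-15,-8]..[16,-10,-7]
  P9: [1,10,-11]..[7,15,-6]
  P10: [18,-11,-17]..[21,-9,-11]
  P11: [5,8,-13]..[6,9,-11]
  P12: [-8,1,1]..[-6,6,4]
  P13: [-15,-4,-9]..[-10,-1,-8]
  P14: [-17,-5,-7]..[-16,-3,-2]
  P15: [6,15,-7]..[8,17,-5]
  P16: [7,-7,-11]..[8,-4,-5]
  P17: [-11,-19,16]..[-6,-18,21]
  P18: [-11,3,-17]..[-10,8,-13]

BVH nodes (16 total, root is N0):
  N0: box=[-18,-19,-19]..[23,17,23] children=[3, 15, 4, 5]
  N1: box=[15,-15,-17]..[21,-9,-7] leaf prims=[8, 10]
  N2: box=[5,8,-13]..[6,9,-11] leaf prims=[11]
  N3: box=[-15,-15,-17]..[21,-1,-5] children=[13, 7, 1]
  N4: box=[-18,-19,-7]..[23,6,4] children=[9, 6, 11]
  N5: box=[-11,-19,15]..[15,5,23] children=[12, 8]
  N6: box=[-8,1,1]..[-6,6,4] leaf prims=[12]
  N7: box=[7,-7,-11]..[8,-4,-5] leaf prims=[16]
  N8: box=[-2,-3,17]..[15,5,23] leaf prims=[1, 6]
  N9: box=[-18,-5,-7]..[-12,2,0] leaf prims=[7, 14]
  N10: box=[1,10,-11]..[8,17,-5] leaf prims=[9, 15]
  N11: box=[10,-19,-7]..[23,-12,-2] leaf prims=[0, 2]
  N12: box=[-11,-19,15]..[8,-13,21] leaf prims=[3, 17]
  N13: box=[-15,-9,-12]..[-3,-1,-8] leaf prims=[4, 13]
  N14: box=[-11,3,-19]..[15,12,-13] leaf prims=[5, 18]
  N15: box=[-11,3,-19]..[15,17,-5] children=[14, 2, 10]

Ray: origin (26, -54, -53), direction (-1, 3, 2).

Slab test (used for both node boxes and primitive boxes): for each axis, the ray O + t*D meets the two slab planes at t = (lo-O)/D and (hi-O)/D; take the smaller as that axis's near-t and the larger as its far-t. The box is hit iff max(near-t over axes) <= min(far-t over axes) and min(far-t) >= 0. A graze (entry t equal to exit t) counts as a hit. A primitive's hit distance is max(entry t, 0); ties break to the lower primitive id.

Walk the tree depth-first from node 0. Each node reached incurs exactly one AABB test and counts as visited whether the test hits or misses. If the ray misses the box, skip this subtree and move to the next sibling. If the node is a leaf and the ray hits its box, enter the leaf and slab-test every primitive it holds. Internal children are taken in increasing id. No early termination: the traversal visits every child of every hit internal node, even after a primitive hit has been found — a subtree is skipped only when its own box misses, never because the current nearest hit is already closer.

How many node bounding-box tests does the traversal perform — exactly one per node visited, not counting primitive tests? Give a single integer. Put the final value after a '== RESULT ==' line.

Traverse from the root:
N0 x:[3,44] y:[35/3,71/3] z:[17,38] -> hit [17,71/3], descend [3, 4, 5, 15]
  N3 x:[5,41] y:[13,53/3] z:[18,24] -> miss, prune
  N4 x:[3,44] y:[35/3,20] z:[23,57/2] -> miss, prune
  N5 x:[11,37] y:[35/3,59/3] z:[34,38] -> miss, prune
  N15 x:[11,37] y:[19,71/3] z:[17,24] -> hit [19,71/3], descend [2, 10, 14]
    N2 x:[20,21] y:[62/3,21] z:[20,21] -> hit [62/3,21] leaf, test {P11@t=62/3}
    N10 x:[18,25] y:[64/3,71/3] z:[21,24] -> hit [64/3,71/3] leaf, test {P9@t=64/3, P15(miss)}
    N14 x:[11,37] y:[19,22] z:[17,20] -> hit [19,20] leaf, test {P5(miss), P18(miss)}

order=[0, 3, 4, 5, 15, 2, 10, 14]  |boxes|=8  |leaves|=3  hit=P11

== RESULT ==
8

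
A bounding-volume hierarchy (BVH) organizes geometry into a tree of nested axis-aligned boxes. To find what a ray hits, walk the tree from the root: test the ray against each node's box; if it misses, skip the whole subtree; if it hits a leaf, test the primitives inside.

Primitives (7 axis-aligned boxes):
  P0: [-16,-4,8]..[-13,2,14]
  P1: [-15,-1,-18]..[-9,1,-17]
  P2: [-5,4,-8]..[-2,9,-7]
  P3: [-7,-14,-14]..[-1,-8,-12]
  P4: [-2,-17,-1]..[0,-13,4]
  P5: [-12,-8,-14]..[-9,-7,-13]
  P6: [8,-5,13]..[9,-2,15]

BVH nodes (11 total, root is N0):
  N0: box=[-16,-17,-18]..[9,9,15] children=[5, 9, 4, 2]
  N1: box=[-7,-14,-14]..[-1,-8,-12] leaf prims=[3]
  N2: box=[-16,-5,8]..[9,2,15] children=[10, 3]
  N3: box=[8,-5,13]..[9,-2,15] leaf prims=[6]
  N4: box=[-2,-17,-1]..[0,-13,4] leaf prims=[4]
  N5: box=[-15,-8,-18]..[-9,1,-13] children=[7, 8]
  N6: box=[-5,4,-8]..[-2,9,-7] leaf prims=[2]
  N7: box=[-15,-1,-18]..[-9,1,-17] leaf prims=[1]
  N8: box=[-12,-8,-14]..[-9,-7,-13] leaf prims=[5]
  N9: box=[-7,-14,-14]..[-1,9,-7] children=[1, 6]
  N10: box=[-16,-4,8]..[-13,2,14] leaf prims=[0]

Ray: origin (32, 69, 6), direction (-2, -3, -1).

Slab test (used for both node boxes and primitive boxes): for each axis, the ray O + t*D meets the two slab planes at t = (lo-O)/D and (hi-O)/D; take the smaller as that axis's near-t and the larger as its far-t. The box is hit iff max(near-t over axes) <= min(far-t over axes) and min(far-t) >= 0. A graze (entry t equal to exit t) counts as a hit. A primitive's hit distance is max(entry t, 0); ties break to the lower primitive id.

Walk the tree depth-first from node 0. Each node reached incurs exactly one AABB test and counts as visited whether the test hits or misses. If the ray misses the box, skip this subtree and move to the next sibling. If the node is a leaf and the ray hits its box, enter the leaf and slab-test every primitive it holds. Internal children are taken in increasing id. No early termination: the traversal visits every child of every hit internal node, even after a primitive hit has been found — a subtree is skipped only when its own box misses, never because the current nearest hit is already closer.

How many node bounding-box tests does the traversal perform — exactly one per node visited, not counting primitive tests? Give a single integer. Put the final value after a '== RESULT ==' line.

Traverse from the root:
N0 x:[23/2,24] y:[20,86/3] z:[-9,24] -> hit [20,24], descend [2, 4, 5, 9]
  N2 x:[23/2,24] y:[67/3,74/3] z:[-9,-2] -> miss, prune
  N4 x:[16,17] y:[82/3,86/3] z:[2,7] -> miss, prune
  N5 x:[41/2,47/2] y:[68/3,77/3] z:[19,24] -> hit [68/3,47/2], descend [7, 8]
    N7 x:[41/2,47/2] y:[68/3,70/3] z:[23,24] -> hit [23,70/3] leaf, test {P1@t=23}
    N8 x:[41/2,22] y:[76/3,77/3] z:[19,20] -> miss, prune
  N9 x:[33/2,39/2] y:[20,83/3] z:[13,20] -> miss, prune

Summary -> nodes [0, 2, 4, 5, 7, 8, 9]; box-tests=7; leaf-entries=1; first=P1

== RESULT ==
7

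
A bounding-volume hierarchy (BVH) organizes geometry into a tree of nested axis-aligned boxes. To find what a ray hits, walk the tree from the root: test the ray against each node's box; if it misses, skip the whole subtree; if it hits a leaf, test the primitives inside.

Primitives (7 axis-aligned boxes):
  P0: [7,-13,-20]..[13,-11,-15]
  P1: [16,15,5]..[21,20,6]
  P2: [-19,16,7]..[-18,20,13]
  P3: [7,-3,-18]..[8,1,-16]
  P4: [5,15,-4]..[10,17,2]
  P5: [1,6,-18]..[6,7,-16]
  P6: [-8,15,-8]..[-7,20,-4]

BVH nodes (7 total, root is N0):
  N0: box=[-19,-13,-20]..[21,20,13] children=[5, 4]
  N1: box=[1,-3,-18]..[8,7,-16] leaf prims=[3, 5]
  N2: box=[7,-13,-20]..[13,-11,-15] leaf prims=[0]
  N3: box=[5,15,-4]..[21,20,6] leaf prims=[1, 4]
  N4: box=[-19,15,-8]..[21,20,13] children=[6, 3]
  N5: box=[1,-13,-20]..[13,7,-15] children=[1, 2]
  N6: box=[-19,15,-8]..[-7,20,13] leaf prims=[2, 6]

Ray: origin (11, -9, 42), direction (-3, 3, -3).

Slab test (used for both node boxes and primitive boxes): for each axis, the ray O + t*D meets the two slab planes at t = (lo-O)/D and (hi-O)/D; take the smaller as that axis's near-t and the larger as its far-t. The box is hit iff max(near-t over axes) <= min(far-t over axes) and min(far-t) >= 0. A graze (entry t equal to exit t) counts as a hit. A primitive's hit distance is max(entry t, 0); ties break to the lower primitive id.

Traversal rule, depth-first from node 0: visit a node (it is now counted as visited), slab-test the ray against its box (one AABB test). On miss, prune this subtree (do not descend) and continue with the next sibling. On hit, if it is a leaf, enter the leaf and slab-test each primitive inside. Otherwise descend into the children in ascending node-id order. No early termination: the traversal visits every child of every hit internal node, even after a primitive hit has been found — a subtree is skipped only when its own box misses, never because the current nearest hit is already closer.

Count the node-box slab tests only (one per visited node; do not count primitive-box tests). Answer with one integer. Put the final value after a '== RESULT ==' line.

Trace the traversal:
N0 x:[-10/3,10] y:[-4/3,29/3] z:[29/3,62/3] -> hit [29/3,29/3], descend [4, 5]
  N4 x:[-10/3,10] y:[8,29/3] z:[29/3,50/3] -> hit [29/3,29/3], descend [3, 6]
    N3 x:[-10/3,2] y:[8,29/3] z:[12,46/3] -> miss, prune
    N6 x:[6,10] y:[8,29/3] z:[29/3,50/3] -> hit [29/3,29/3] leaf, test {P2@t=29/3, P6(miss)}
  N5 x:[-2/3,10/3] y:[-4/3,16/3] z:[19,62/3] -> miss, prune

Summary -> nodes [0, 4, 3, 6, 5]; box-tests=5; leaf-entries=1; first=P2

== RESULT ==
5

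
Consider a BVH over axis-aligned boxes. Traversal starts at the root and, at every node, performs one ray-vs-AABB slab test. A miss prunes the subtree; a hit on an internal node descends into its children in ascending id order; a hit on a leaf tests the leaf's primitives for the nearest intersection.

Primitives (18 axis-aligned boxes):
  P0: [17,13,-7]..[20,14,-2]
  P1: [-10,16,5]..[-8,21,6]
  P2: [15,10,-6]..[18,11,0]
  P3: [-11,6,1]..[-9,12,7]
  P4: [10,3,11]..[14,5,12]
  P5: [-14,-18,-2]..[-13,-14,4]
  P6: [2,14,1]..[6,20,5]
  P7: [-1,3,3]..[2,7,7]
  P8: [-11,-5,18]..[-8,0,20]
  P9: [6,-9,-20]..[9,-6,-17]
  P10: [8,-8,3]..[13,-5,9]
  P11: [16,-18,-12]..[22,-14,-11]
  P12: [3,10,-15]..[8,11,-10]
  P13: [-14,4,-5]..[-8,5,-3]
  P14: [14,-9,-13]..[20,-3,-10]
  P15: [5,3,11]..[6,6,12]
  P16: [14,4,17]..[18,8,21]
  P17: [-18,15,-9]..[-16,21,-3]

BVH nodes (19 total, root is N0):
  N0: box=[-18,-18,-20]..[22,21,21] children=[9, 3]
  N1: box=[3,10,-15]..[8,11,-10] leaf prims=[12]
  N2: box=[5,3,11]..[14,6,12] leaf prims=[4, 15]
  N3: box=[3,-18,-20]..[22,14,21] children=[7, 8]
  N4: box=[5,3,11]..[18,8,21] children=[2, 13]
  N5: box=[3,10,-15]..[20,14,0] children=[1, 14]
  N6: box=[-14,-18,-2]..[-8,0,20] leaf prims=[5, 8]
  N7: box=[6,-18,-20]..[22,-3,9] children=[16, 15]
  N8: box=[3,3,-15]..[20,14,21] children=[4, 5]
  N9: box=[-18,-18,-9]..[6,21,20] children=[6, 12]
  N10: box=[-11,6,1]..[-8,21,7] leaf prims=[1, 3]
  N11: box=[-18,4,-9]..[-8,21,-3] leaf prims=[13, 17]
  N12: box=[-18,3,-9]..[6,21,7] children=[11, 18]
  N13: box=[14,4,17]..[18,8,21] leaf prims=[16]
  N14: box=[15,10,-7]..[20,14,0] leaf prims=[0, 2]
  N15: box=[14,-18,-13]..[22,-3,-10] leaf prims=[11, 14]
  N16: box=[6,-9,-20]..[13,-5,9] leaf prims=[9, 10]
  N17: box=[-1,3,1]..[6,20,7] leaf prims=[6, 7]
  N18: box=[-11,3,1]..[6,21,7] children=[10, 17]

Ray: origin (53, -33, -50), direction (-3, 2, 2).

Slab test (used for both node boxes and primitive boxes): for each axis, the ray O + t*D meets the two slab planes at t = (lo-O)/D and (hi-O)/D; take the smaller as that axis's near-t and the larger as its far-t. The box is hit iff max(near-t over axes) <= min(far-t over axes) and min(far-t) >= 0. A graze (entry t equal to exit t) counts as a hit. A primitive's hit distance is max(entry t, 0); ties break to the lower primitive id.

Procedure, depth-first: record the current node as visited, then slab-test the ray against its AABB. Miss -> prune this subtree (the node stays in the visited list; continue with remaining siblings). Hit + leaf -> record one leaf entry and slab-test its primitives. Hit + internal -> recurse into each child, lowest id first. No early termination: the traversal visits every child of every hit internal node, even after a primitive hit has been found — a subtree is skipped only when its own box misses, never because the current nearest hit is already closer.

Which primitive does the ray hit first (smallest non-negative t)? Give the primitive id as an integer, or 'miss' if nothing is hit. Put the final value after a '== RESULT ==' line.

Traverse from the root:
N0 x:[31/3,71/3] y:[15/2,27] z:[15,71/2] -> hit [15,71/3], descend [3, 9]
  N3 x:[31/3,50/3] y:[15/2,47/2] z:[15,71/2] -> hit [15,50/3], descend [7, 8]
    N7 x:[31/3,47/3] y:[15/2,15] z:[15,59/2] -> hit [15,15], descend [15, 16]
      N15 x:[31/3,13] y:[15/2,15] z:[37/2,20] -> miss, prune
      N16 x:[40/3,47/3] y:[12,14] z:[15,59/2] -> miss, prune
    N8 x:[11,50/3] y:[18,47/2] z:[35/2,71/2] -> miss, prune
  N9 x:[47/3,71/3] y:[15/2,27] z:[41/2,35] -> hit [41/2,71/3], descend [6, 12]
    N6 x:[61/3,67/3] y:[15/2,33/2] z:[24,35] -> miss, prune
    N12 x:[47/3,71/3] y:[18,27] z:[41/2,57/2] -> hit [41/2,71/3], descend [11, 18]
      N11 x:[61/3,71/3] y:[37/2,27] z:[41/2,47/2] -> hit [41/2,47/2] leaf, test {P13(miss), P17(miss)}
      N18 x:[47/3,64/3] y:[18,27] z:[51/2,57/2] -> miss, prune

order=[0, 3, 7, 15, 16, 8, 9, 6, 12, 11, 18]  |boxes|=11  |leaves|=1  hit=miss

== RESULT ==
miss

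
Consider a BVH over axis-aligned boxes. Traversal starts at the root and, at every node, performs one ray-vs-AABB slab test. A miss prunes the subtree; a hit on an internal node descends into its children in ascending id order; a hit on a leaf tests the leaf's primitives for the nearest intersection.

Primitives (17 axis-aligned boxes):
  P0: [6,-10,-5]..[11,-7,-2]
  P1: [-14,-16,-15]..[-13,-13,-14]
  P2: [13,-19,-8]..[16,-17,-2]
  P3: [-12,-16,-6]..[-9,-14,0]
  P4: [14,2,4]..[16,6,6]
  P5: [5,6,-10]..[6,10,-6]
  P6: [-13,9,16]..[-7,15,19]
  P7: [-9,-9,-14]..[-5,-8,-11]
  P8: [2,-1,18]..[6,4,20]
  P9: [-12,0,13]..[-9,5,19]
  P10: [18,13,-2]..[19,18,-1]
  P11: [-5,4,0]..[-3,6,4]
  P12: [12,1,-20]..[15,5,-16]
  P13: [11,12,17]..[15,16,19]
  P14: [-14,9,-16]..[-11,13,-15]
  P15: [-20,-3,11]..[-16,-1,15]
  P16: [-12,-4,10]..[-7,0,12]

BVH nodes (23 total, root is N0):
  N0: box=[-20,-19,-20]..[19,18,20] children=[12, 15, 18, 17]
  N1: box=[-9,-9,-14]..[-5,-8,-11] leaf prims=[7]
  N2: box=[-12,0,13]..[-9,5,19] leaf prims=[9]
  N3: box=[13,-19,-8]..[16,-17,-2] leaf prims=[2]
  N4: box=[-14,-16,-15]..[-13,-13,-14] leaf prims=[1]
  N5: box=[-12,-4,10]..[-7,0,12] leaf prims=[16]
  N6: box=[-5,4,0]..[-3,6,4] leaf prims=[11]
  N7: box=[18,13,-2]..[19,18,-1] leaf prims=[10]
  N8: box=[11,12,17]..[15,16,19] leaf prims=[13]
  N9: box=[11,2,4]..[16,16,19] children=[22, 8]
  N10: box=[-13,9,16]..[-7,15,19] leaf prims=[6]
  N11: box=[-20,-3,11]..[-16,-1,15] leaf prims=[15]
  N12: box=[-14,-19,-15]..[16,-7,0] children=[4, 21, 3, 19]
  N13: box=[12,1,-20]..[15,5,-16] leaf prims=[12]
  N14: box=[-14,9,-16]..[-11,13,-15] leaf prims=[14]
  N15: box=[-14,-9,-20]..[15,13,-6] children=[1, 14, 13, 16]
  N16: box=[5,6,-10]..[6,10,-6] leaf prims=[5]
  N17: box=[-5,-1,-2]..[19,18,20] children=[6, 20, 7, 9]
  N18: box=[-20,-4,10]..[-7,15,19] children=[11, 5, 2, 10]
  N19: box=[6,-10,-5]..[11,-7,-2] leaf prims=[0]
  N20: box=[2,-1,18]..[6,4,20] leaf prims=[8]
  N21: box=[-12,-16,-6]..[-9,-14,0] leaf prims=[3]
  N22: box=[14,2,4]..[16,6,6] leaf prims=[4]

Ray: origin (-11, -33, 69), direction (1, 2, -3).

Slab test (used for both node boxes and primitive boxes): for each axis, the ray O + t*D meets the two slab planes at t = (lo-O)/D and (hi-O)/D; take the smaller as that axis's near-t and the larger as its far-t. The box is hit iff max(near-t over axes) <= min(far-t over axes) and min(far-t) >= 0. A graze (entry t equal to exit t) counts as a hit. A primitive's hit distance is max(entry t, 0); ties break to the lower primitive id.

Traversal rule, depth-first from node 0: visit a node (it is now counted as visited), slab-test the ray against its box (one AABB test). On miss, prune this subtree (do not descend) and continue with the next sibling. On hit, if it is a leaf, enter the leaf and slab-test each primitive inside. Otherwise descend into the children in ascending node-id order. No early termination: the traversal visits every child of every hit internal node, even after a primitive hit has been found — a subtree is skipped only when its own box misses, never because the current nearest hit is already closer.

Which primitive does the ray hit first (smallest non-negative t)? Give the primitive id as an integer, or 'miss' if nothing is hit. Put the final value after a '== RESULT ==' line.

Walk:
N0 x:[-9,30] y:[7,51/2] z:[49/3,89/3] -> hit [49/3,51/2], descend [12, 15, 17, 18]
  N12 x:[-3,27] y:[7,13] z:[23,28] -> miss, prune
  N15 x:[-3,26] y:[12,23] z:[25,89/3] -> miss, prune
  N17 x:[6,30] y:[16,51/2] z:[49/3,71/3] -> hit [49/3,71/3], descend [6, 7, 9, 20]
    N6 x:[6,8] y:[37/2,39/2] z:[65/3,23] -> miss, prune
    N7 x:[29,30] y:[23,51/2] z:[70/3,71/3] -> miss, prune
    N9 x:[22,27] y:[35/2,49/2] z:[50/3,65/3] -> miss, prune
    N20 x:[13,17] y:[16,37/2] z:[49/3,17] -> hit [49/3,17] leaf, test {P8@t=49/3}
  N18 x:[-9,4] y:[29/2,24] z:[50/3,59/3] -> miss, prune

order=[0, 12, 15, 17, 6, 7, 9, 20, 18]  |boxes|=9  |leaves|=1  hit=P8

== RESULT ==
8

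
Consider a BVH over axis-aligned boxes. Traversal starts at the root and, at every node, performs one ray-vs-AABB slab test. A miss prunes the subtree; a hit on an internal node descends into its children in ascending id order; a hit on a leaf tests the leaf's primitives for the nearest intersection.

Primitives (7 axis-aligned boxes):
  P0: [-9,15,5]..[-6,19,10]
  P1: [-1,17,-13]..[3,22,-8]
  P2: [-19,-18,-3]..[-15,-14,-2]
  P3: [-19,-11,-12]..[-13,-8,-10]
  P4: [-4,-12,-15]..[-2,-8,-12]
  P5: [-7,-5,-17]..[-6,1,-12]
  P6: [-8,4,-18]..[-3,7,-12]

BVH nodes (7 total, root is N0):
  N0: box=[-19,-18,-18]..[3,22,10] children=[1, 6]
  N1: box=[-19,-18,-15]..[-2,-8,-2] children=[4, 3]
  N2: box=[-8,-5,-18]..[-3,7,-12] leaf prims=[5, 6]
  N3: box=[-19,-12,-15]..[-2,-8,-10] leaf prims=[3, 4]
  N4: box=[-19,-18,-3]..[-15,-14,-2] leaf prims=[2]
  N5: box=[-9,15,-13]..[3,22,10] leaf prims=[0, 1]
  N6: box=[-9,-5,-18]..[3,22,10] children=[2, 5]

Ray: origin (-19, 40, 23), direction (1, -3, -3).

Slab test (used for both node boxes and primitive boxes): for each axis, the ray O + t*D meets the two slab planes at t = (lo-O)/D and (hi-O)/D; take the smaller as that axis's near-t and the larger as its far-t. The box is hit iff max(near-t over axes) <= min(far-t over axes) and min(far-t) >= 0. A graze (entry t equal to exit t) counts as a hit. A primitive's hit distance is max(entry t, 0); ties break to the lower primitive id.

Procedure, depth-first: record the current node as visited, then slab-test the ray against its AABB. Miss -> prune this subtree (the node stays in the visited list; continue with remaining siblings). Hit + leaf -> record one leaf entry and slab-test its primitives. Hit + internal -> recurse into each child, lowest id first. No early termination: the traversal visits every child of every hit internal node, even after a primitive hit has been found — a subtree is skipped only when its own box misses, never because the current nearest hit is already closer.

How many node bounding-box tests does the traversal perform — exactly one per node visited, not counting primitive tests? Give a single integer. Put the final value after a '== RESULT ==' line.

Traverse from the root:
N0 x:[0,22] y:[6,58/3] z:[13/3,41/3] -> hit [6,41/3], descend [1, 6]
  N1 x:[0,17] y:[16,58/3] z:[25/3,38/3] -> miss, prune
  N6 x:[10,22] y:[6,15] z:[13/3,41/3] -> hit [10,41/3], descend [2, 5]
    N2 x:[11,16] y:[11,15] z:[35/3,41/3] -> hit [35/3,41/3] leaf, test {P5@t=13, P6@t=35/3}
    N5 x:[10,22] y:[6,25/3] z:[13/3,12] -> miss, prune

Summary -> nodes [0, 1, 6, 2, 5]; box-tests=5; leaf-entries=1; first=P6

== RESULT ==
5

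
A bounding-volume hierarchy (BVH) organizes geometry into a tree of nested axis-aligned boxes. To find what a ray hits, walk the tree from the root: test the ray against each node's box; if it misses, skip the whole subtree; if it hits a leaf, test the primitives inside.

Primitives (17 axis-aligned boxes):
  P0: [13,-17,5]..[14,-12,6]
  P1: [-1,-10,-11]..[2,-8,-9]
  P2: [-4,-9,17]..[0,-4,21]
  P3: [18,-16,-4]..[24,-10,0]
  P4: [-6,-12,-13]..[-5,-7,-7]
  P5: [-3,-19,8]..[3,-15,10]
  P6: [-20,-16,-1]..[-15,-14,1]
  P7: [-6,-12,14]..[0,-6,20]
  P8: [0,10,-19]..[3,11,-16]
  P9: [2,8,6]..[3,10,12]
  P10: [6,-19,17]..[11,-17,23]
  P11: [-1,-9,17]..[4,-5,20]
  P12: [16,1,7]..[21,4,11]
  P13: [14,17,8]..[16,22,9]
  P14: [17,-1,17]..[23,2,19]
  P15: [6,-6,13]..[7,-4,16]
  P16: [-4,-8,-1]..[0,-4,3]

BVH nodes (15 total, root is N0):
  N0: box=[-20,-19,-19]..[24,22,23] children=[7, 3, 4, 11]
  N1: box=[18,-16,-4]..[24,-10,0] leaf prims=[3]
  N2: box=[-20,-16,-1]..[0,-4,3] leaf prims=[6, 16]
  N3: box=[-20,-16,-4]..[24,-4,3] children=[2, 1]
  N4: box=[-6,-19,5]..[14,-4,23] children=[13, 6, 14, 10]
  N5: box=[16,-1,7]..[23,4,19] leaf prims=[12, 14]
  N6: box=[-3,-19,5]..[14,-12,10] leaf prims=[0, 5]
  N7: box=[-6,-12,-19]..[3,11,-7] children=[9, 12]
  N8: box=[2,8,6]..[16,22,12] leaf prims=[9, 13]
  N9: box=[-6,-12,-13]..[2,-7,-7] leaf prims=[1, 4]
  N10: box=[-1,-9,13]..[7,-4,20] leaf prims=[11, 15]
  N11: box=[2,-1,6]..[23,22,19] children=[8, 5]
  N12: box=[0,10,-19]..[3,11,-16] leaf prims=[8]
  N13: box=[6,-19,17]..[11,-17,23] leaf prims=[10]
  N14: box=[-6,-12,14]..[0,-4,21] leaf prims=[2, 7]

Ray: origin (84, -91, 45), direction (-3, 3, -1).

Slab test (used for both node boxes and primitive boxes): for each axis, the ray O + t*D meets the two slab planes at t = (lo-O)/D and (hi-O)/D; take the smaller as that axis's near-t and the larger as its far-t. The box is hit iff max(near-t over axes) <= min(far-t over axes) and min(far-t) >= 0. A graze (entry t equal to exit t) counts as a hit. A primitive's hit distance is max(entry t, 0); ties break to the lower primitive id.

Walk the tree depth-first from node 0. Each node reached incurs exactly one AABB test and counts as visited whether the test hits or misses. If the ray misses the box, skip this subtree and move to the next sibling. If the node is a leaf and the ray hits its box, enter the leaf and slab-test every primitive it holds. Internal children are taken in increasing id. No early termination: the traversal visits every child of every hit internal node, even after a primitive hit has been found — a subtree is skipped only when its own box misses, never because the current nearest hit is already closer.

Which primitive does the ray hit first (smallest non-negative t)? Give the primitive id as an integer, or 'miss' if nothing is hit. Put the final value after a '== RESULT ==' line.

Traverse from the root:
N0 x:[20,104/3] y:[24,113/3] z:[22,64] -> hit [24,104/3], descend [3, 4, 7, 11]
  N3 x:[20,104/3] y:[25,29] z:[42,49] -> miss, prune
  N4 x:[70/3,30] y:[24,29] z:[22,40] -> hit [24,29], descend [6, 10, 13, 14]
    N6 x:[70/3,29] y:[24,79/3] z:[35,40] -> miss, prune
    N10 x:[77/3,85/3] y:[82/3,29] z:[25,32] -> hit [82/3,85/3] leaf, test {P11@t=82/3, P15(miss)}
    N13 x:[73/3,26] y:[24,74/3] z:[22,28] -> hit [73/3,74/3] leaf, test {P10@t=73/3}
    N14 x:[28,30] y:[79/3,29] z:[24,31] -> hit [28,29] leaf, test {P2@t=28, P7@t=28}
  N7 x:[27,30] y:[79/3,34] z:[52,64] -> miss, prune
  N11 x:[61/3,82/3] y:[30,113/3] z:[26,39] -> miss, prune

order=[0, 3, 4, 6, 10, 13, 14, 7, 11]  |boxes|=9  |leaves|=3  hit=P10

== RESULT ==
10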